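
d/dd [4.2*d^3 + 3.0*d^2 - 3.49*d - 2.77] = 12.6*d^2 + 6.0*d - 3.49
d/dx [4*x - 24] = 4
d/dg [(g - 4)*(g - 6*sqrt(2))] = 2*g - 6*sqrt(2) - 4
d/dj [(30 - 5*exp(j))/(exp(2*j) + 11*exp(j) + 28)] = 5*((exp(j) - 6)*(2*exp(j) + 11) - exp(2*j) - 11*exp(j) - 28)*exp(j)/(exp(2*j) + 11*exp(j) + 28)^2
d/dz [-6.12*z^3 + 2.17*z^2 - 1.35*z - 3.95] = -18.36*z^2 + 4.34*z - 1.35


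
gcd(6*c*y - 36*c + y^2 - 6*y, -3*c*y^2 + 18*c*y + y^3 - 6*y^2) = y - 6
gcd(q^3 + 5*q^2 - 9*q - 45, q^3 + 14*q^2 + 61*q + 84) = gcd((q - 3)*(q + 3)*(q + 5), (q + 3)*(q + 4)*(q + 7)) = q + 3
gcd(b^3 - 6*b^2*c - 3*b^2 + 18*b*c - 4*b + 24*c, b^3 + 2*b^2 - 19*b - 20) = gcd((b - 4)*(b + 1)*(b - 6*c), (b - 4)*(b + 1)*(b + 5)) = b^2 - 3*b - 4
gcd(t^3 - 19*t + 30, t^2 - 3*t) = t - 3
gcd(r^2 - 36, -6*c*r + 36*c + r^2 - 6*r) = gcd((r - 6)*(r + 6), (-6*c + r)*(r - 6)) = r - 6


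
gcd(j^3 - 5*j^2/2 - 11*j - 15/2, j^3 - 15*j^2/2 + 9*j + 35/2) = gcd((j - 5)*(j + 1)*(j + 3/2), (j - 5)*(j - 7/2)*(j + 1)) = j^2 - 4*j - 5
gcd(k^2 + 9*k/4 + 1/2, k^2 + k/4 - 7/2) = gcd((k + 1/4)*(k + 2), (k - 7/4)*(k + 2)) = k + 2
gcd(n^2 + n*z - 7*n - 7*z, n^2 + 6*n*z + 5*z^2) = n + z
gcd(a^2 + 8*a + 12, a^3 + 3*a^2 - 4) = a + 2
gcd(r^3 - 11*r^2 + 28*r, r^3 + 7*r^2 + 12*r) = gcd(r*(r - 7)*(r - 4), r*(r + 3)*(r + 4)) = r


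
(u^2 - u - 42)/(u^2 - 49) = (u + 6)/(u + 7)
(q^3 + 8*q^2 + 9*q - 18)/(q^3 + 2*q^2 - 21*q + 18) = (q + 3)/(q - 3)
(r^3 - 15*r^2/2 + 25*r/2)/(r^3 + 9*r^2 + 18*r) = (2*r^2 - 15*r + 25)/(2*(r^2 + 9*r + 18))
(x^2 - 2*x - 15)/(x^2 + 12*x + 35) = (x^2 - 2*x - 15)/(x^2 + 12*x + 35)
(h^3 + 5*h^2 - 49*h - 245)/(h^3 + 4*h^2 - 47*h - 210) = (h + 7)/(h + 6)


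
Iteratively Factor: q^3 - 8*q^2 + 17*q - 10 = (q - 1)*(q^2 - 7*q + 10) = (q - 2)*(q - 1)*(q - 5)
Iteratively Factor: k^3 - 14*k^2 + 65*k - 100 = (k - 5)*(k^2 - 9*k + 20) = (k - 5)^2*(k - 4)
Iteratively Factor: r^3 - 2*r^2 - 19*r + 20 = (r - 5)*(r^2 + 3*r - 4) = (r - 5)*(r + 4)*(r - 1)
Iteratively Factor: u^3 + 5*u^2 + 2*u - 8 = (u + 4)*(u^2 + u - 2) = (u - 1)*(u + 4)*(u + 2)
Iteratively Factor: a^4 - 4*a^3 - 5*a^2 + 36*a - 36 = (a - 2)*(a^3 - 2*a^2 - 9*a + 18) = (a - 2)*(a + 3)*(a^2 - 5*a + 6) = (a - 3)*(a - 2)*(a + 3)*(a - 2)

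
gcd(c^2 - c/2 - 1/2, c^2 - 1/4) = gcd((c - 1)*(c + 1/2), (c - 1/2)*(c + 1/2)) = c + 1/2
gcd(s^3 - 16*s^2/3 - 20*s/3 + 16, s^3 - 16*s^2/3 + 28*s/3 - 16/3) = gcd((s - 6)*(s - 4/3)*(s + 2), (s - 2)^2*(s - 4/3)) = s - 4/3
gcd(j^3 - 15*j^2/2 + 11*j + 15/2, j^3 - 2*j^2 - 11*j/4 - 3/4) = j^2 - 5*j/2 - 3/2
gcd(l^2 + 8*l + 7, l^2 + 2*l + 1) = l + 1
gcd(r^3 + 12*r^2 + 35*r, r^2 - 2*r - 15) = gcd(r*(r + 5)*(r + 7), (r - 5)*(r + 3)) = 1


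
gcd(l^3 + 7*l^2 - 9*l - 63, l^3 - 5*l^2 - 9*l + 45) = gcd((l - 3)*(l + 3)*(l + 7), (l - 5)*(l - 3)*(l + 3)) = l^2 - 9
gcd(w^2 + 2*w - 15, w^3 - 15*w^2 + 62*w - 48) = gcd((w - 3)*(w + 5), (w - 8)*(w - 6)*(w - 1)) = 1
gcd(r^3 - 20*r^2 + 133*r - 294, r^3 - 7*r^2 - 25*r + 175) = r - 7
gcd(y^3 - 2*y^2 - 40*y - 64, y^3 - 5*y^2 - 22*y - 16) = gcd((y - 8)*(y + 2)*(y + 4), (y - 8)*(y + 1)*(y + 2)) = y^2 - 6*y - 16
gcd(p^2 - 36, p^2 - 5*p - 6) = p - 6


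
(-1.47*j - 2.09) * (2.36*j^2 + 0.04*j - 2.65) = -3.4692*j^3 - 4.9912*j^2 + 3.8119*j + 5.5385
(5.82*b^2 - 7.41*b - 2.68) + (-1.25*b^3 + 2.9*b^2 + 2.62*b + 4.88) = -1.25*b^3 + 8.72*b^2 - 4.79*b + 2.2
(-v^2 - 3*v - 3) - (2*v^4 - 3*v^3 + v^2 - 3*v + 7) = -2*v^4 + 3*v^3 - 2*v^2 - 10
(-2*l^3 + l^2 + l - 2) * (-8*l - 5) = 16*l^4 + 2*l^3 - 13*l^2 + 11*l + 10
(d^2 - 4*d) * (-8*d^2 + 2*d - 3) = -8*d^4 + 34*d^3 - 11*d^2 + 12*d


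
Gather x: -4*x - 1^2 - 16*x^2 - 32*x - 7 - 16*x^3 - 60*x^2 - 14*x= -16*x^3 - 76*x^2 - 50*x - 8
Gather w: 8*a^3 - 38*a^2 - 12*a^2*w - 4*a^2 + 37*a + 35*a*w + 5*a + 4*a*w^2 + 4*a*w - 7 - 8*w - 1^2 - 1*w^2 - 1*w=8*a^3 - 42*a^2 + 42*a + w^2*(4*a - 1) + w*(-12*a^2 + 39*a - 9) - 8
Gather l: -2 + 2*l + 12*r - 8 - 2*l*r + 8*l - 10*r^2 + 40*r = l*(10 - 2*r) - 10*r^2 + 52*r - 10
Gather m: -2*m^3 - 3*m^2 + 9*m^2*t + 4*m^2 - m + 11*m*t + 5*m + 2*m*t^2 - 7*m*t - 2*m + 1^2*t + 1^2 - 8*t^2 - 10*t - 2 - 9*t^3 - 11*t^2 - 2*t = -2*m^3 + m^2*(9*t + 1) + m*(2*t^2 + 4*t + 2) - 9*t^3 - 19*t^2 - 11*t - 1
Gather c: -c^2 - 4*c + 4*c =-c^2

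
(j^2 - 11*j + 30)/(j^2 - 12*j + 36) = (j - 5)/(j - 6)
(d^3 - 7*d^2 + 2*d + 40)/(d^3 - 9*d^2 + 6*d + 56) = (d - 5)/(d - 7)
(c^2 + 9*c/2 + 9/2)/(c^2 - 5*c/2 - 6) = (c + 3)/(c - 4)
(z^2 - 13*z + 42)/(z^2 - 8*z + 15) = (z^2 - 13*z + 42)/(z^2 - 8*z + 15)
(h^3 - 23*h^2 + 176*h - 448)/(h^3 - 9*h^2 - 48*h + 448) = (h - 7)/(h + 7)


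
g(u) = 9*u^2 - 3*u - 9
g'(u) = 18*u - 3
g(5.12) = 211.57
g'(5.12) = 89.16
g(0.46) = -8.48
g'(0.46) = 5.28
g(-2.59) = 59.14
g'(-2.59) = -49.62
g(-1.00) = 3.00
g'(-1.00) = -21.00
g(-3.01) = 81.57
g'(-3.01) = -57.18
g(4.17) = 134.99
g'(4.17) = 72.06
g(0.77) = -5.97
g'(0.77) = 10.86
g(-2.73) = 66.27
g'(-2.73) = -52.14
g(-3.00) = 81.00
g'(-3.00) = -57.00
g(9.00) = 693.00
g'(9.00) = 159.00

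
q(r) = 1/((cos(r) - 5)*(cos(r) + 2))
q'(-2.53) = 0.06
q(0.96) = -0.09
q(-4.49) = -0.11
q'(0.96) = -0.01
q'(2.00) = -0.05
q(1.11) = -0.09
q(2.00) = -0.12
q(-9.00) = -0.16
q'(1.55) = -0.03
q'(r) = sin(r)/((cos(r) - 5)*(cos(r) + 2)^2) + sin(r)/((cos(r) - 5)^2*(cos(r) + 2))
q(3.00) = -0.17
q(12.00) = -0.08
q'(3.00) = -0.02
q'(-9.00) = 0.05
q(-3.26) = -0.17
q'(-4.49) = -0.04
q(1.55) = -0.10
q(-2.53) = -0.15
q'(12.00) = 0.01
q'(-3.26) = -0.02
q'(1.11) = -0.02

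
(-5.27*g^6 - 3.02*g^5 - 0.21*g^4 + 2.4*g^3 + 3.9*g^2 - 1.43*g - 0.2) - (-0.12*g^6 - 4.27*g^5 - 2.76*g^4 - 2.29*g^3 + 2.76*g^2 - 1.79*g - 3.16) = -5.15*g^6 + 1.25*g^5 + 2.55*g^4 + 4.69*g^3 + 1.14*g^2 + 0.36*g + 2.96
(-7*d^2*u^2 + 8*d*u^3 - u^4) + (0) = -7*d^2*u^2 + 8*d*u^3 - u^4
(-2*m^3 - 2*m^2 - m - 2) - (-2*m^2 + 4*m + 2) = -2*m^3 - 5*m - 4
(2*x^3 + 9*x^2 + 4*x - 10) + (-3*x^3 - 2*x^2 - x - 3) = -x^3 + 7*x^2 + 3*x - 13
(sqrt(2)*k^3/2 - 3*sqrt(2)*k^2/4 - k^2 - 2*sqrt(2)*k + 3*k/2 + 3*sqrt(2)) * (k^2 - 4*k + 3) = sqrt(2)*k^5/2 - 11*sqrt(2)*k^4/4 - k^4 + 5*sqrt(2)*k^3/2 + 11*k^3/2 - 9*k^2 + 35*sqrt(2)*k^2/4 - 18*sqrt(2)*k + 9*k/2 + 9*sqrt(2)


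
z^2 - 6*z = z*(z - 6)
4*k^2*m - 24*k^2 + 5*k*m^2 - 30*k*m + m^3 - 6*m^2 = (k + m)*(4*k + m)*(m - 6)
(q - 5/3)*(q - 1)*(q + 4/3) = q^3 - 4*q^2/3 - 17*q/9 + 20/9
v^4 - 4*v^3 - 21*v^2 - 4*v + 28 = (v - 7)*(v - 1)*(v + 2)^2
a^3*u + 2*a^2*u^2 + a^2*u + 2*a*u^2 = a*(a + 2*u)*(a*u + u)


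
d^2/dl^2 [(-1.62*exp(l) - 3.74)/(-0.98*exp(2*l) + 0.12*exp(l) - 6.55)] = (1.555848*exp(4*l) + 14.558096*exp(3*l) - 63.712152*exp(2*l) - 94.701064*exp(l) + 72.44169)*exp(l)/(0.941192*exp(6*l) - 0.345744*exp(5*l) + 18.914196*exp(4*l) - 4.623408*exp(3*l) + 126.41631*exp(2*l) - 15.4449*exp(l) + 281.011375)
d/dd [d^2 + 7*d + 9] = 2*d + 7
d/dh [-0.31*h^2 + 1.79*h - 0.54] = 1.79 - 0.62*h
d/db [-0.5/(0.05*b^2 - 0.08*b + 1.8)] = (0.05*b - 0.04)/(0.05*b^2 - 0.08*b + 1.8)^2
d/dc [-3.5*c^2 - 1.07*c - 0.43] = -7.0*c - 1.07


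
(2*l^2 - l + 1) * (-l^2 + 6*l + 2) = -2*l^4 + 13*l^3 - 3*l^2 + 4*l + 2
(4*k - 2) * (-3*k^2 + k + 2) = -12*k^3 + 10*k^2 + 6*k - 4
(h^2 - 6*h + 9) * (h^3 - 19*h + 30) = h^5 - 6*h^4 - 10*h^3 + 144*h^2 - 351*h + 270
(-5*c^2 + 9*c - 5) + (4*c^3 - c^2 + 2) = 4*c^3 - 6*c^2 + 9*c - 3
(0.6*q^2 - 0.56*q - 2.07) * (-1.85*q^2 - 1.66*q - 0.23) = -1.11*q^4 + 0.0400000000000004*q^3 + 4.6211*q^2 + 3.565*q + 0.4761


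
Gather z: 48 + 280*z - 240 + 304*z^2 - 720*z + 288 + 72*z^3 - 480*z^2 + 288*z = 72*z^3 - 176*z^2 - 152*z + 96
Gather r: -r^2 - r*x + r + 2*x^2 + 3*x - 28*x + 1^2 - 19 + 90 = -r^2 + r*(1 - x) + 2*x^2 - 25*x + 72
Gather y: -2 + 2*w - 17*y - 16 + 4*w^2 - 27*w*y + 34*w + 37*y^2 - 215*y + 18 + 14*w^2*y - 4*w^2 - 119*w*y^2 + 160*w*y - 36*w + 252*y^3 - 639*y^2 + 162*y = 252*y^3 + y^2*(-119*w - 602) + y*(14*w^2 + 133*w - 70)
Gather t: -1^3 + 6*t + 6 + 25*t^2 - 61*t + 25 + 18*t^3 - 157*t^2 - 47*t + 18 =18*t^3 - 132*t^2 - 102*t + 48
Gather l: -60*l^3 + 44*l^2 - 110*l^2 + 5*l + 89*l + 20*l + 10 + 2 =-60*l^3 - 66*l^2 + 114*l + 12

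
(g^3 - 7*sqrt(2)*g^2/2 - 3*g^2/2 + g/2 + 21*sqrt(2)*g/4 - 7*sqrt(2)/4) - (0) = g^3 - 7*sqrt(2)*g^2/2 - 3*g^2/2 + g/2 + 21*sqrt(2)*g/4 - 7*sqrt(2)/4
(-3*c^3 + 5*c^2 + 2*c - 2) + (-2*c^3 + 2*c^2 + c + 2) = -5*c^3 + 7*c^2 + 3*c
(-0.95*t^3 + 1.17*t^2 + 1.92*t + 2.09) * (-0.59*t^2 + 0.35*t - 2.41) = 0.5605*t^5 - 1.0228*t^4 + 1.5662*t^3 - 3.3808*t^2 - 3.8957*t - 5.0369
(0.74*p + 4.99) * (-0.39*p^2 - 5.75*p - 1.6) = -0.2886*p^3 - 6.2011*p^2 - 29.8765*p - 7.984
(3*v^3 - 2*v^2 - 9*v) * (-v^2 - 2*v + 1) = -3*v^5 - 4*v^4 + 16*v^3 + 16*v^2 - 9*v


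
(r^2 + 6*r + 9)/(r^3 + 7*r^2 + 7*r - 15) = (r + 3)/(r^2 + 4*r - 5)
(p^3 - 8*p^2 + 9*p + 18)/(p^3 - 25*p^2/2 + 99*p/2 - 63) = 2*(p + 1)/(2*p - 7)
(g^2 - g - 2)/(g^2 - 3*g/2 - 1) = 2*(g + 1)/(2*g + 1)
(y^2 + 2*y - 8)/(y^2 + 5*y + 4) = (y - 2)/(y + 1)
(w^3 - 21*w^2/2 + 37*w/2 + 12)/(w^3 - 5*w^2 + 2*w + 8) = (2*w^3 - 21*w^2 + 37*w + 24)/(2*(w^3 - 5*w^2 + 2*w + 8))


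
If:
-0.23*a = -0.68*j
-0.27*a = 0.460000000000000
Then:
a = -1.70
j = -0.58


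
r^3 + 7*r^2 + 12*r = r*(r + 3)*(r + 4)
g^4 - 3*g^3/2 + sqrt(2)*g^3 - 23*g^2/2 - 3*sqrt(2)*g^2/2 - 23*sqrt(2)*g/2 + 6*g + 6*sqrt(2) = (g - 4)*(g - 1/2)*(g + 3)*(g + sqrt(2))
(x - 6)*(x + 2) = x^2 - 4*x - 12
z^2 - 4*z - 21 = (z - 7)*(z + 3)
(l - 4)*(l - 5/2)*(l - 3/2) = l^3 - 8*l^2 + 79*l/4 - 15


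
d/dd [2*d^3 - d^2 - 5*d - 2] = 6*d^2 - 2*d - 5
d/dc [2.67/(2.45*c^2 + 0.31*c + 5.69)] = (-13.083*c - 0.8277)/(2.45*c^2 + 0.31*c + 5.69)^2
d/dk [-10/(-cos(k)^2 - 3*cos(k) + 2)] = 10*(2*cos(k) + 3)*sin(k)/(cos(k)^2 + 3*cos(k) - 2)^2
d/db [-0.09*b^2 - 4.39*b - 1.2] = -0.18*b - 4.39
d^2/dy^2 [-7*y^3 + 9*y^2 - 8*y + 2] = 18 - 42*y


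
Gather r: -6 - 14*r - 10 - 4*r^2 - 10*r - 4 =-4*r^2 - 24*r - 20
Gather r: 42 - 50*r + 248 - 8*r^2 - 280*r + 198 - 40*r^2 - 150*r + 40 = -48*r^2 - 480*r + 528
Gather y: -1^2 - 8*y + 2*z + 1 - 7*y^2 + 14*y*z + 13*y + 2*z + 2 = -7*y^2 + y*(14*z + 5) + 4*z + 2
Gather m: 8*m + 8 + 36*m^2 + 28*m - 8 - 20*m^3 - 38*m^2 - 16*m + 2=-20*m^3 - 2*m^2 + 20*m + 2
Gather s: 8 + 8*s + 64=8*s + 72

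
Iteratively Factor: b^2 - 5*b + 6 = (b - 3)*(b - 2)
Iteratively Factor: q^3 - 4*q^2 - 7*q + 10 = (q - 5)*(q^2 + q - 2) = (q - 5)*(q - 1)*(q + 2)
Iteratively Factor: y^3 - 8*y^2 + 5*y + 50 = (y + 2)*(y^2 - 10*y + 25) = (y - 5)*(y + 2)*(y - 5)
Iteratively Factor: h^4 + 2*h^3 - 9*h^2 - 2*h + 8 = (h + 1)*(h^3 + h^2 - 10*h + 8) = (h + 1)*(h + 4)*(h^2 - 3*h + 2) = (h - 2)*(h + 1)*(h + 4)*(h - 1)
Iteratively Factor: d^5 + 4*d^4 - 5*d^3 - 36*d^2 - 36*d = (d + 2)*(d^4 + 2*d^3 - 9*d^2 - 18*d) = (d - 3)*(d + 2)*(d^3 + 5*d^2 + 6*d) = (d - 3)*(d + 2)*(d + 3)*(d^2 + 2*d) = d*(d - 3)*(d + 2)*(d + 3)*(d + 2)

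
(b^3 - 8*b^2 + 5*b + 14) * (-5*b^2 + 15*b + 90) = -5*b^5 + 55*b^4 - 55*b^3 - 715*b^2 + 660*b + 1260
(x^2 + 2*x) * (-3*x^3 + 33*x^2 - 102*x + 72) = -3*x^5 + 27*x^4 - 36*x^3 - 132*x^2 + 144*x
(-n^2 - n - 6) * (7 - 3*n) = 3*n^3 - 4*n^2 + 11*n - 42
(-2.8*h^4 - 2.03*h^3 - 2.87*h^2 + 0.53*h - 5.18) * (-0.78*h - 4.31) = 2.184*h^5 + 13.6514*h^4 + 10.9879*h^3 + 11.9563*h^2 + 1.7561*h + 22.3258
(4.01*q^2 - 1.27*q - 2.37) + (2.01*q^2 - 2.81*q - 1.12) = 6.02*q^2 - 4.08*q - 3.49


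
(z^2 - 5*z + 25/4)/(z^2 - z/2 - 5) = (z - 5/2)/(z + 2)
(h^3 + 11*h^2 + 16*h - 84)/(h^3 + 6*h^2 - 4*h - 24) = (h + 7)/(h + 2)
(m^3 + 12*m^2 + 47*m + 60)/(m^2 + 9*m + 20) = m + 3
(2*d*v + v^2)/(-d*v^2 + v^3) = (2*d + v)/(v*(-d + v))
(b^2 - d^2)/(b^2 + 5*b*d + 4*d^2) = (b - d)/(b + 4*d)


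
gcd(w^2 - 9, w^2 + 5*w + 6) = w + 3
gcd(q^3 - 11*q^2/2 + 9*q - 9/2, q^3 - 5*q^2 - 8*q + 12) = q - 1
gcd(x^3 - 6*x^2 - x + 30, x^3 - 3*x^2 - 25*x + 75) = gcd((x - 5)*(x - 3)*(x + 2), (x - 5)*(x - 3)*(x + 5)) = x^2 - 8*x + 15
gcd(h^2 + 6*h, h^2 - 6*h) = h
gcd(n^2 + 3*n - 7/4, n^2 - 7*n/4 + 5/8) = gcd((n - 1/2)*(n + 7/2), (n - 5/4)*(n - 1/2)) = n - 1/2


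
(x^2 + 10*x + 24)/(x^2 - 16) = (x + 6)/(x - 4)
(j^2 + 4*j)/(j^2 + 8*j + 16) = j/(j + 4)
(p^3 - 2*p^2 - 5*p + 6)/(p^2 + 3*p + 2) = (p^2 - 4*p + 3)/(p + 1)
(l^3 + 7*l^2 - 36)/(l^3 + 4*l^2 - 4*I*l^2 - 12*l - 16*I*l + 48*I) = (l + 3)/(l - 4*I)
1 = 1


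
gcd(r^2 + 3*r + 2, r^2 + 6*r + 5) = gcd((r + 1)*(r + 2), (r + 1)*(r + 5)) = r + 1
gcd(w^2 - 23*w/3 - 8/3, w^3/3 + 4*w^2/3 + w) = 1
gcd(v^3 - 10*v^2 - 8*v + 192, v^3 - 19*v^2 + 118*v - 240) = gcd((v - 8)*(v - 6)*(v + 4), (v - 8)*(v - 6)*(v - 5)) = v^2 - 14*v + 48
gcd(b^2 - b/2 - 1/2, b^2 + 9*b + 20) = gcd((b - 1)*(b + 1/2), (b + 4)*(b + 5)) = 1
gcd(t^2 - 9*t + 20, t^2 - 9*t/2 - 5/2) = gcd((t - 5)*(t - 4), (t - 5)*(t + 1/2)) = t - 5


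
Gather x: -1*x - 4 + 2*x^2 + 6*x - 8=2*x^2 + 5*x - 12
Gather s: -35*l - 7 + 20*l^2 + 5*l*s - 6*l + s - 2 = 20*l^2 - 41*l + s*(5*l + 1) - 9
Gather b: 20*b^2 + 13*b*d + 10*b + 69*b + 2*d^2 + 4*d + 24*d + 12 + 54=20*b^2 + b*(13*d + 79) + 2*d^2 + 28*d + 66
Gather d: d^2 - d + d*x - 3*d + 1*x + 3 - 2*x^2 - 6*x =d^2 + d*(x - 4) - 2*x^2 - 5*x + 3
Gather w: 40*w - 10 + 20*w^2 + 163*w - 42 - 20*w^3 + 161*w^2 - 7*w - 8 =-20*w^3 + 181*w^2 + 196*w - 60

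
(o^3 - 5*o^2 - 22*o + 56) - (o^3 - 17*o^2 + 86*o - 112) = 12*o^2 - 108*o + 168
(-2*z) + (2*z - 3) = -3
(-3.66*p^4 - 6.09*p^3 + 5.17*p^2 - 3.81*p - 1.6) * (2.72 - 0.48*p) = 1.7568*p^5 - 7.032*p^4 - 19.0464*p^3 + 15.8912*p^2 - 9.5952*p - 4.352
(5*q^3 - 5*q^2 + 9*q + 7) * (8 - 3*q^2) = -15*q^5 + 15*q^4 + 13*q^3 - 61*q^2 + 72*q + 56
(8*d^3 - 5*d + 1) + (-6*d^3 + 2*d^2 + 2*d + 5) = 2*d^3 + 2*d^2 - 3*d + 6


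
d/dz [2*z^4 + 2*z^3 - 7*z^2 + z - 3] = 8*z^3 + 6*z^2 - 14*z + 1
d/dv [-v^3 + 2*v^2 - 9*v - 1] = -3*v^2 + 4*v - 9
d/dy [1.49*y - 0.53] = 1.49000000000000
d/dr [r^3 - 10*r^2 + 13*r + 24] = 3*r^2 - 20*r + 13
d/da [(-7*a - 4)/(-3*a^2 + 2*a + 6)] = (-21*a^2 - 24*a - 34)/(9*a^4 - 12*a^3 - 32*a^2 + 24*a + 36)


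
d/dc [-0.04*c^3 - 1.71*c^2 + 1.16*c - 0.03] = -0.12*c^2 - 3.42*c + 1.16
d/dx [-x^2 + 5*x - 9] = 5 - 2*x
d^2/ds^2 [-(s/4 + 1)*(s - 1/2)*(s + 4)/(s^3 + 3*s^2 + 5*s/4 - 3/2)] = 2*(-9*s^3 - 78*s^2 - 192*s - 146)/(8*s^6 + 84*s^5 + 366*s^4 + 847*s^3 + 1098*s^2 + 756*s + 216)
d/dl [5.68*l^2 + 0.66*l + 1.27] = 11.36*l + 0.66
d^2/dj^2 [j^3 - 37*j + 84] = 6*j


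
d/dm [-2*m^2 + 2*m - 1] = 2 - 4*m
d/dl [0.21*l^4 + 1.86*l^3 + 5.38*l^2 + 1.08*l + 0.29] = 0.84*l^3 + 5.58*l^2 + 10.76*l + 1.08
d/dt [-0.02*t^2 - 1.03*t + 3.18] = -0.04*t - 1.03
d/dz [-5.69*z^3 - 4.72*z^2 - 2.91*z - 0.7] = -17.07*z^2 - 9.44*z - 2.91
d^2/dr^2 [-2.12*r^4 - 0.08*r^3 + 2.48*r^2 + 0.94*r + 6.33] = -25.44*r^2 - 0.48*r + 4.96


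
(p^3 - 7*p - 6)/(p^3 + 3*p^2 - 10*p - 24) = (p + 1)/(p + 4)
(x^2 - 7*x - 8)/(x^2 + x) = (x - 8)/x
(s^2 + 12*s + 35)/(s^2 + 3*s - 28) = (s + 5)/(s - 4)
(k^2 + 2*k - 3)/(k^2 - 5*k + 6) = (k^2 + 2*k - 3)/(k^2 - 5*k + 6)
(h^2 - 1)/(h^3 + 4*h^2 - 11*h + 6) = (h + 1)/(h^2 + 5*h - 6)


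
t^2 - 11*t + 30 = (t - 6)*(t - 5)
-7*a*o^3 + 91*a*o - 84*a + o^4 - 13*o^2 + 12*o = (-7*a + o)*(o - 3)*(o - 1)*(o + 4)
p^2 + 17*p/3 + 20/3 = (p + 5/3)*(p + 4)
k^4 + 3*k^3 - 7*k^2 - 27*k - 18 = (k - 3)*(k + 1)*(k + 2)*(k + 3)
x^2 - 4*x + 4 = (x - 2)^2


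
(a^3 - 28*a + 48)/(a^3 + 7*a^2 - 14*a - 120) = (a - 2)/(a + 5)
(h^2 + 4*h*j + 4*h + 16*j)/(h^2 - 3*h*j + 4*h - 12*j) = (h + 4*j)/(h - 3*j)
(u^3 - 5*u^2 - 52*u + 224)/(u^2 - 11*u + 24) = (u^2 + 3*u - 28)/(u - 3)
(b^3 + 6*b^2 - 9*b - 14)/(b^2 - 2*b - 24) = (-b^3 - 6*b^2 + 9*b + 14)/(-b^2 + 2*b + 24)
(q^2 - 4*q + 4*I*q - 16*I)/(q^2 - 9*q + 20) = (q + 4*I)/(q - 5)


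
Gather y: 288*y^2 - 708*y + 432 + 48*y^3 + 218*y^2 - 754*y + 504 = 48*y^3 + 506*y^2 - 1462*y + 936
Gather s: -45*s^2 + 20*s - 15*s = -45*s^2 + 5*s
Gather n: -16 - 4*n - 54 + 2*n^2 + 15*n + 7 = 2*n^2 + 11*n - 63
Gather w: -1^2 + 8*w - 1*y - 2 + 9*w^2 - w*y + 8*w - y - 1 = 9*w^2 + w*(16 - y) - 2*y - 4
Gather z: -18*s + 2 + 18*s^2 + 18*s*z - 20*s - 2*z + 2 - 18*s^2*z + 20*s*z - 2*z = 18*s^2 - 38*s + z*(-18*s^2 + 38*s - 4) + 4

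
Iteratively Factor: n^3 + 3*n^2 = (n)*(n^2 + 3*n) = n^2*(n + 3)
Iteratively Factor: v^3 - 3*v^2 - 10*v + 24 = (v - 2)*(v^2 - v - 12) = (v - 2)*(v + 3)*(v - 4)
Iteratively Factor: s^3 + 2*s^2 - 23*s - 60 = (s + 3)*(s^2 - s - 20) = (s + 3)*(s + 4)*(s - 5)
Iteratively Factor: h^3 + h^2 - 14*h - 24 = (h + 3)*(h^2 - 2*h - 8) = (h + 2)*(h + 3)*(h - 4)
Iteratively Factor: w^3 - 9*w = (w)*(w^2 - 9) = w*(w + 3)*(w - 3)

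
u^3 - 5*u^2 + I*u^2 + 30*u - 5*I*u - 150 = (u - 5)*(u - 5*I)*(u + 6*I)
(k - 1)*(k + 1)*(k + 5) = k^3 + 5*k^2 - k - 5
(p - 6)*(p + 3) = p^2 - 3*p - 18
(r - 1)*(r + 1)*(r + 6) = r^3 + 6*r^2 - r - 6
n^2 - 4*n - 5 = (n - 5)*(n + 1)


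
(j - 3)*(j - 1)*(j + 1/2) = j^3 - 7*j^2/2 + j + 3/2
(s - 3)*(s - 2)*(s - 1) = s^3 - 6*s^2 + 11*s - 6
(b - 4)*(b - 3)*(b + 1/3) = b^3 - 20*b^2/3 + 29*b/3 + 4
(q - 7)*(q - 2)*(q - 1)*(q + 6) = q^4 - 4*q^3 - 37*q^2 + 124*q - 84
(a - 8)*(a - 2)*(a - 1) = a^3 - 11*a^2 + 26*a - 16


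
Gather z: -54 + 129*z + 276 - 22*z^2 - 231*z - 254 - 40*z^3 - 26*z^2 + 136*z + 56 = -40*z^3 - 48*z^2 + 34*z + 24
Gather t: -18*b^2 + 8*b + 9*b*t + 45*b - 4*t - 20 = -18*b^2 + 53*b + t*(9*b - 4) - 20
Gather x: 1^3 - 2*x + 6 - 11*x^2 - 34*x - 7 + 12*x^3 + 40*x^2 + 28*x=12*x^3 + 29*x^2 - 8*x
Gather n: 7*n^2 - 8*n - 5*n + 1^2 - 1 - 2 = 7*n^2 - 13*n - 2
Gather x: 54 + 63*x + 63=63*x + 117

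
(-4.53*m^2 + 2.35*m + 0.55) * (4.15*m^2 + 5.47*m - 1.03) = -18.7995*m^4 - 15.0266*m^3 + 19.8029*m^2 + 0.588*m - 0.5665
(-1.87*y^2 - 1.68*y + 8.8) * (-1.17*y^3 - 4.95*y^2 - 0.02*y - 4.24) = 2.1879*y^5 + 11.2221*y^4 - 1.9426*y^3 - 35.5976*y^2 + 6.9472*y - 37.312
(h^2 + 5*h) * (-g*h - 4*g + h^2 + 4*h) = -g*h^3 - 9*g*h^2 - 20*g*h + h^4 + 9*h^3 + 20*h^2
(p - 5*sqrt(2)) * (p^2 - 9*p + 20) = p^3 - 9*p^2 - 5*sqrt(2)*p^2 + 20*p + 45*sqrt(2)*p - 100*sqrt(2)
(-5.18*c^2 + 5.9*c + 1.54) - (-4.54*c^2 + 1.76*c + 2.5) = -0.64*c^2 + 4.14*c - 0.96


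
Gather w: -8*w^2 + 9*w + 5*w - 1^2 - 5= -8*w^2 + 14*w - 6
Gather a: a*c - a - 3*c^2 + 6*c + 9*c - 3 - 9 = a*(c - 1) - 3*c^2 + 15*c - 12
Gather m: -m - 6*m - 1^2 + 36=35 - 7*m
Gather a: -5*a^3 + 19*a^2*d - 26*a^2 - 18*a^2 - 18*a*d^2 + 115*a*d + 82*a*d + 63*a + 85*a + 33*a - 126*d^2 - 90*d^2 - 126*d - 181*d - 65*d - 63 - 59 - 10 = -5*a^3 + a^2*(19*d - 44) + a*(-18*d^2 + 197*d + 181) - 216*d^2 - 372*d - 132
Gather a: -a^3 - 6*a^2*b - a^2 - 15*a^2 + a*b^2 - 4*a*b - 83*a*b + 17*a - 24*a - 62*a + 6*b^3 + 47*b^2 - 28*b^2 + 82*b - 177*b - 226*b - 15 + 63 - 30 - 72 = -a^3 + a^2*(-6*b - 16) + a*(b^2 - 87*b - 69) + 6*b^3 + 19*b^2 - 321*b - 54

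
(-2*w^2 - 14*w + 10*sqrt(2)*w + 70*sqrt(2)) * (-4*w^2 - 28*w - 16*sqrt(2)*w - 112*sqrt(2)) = 8*w^4 - 8*sqrt(2)*w^3 + 112*w^3 - 112*sqrt(2)*w^2 + 72*w^2 - 4480*w - 392*sqrt(2)*w - 15680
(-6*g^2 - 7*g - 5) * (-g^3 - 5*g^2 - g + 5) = 6*g^5 + 37*g^4 + 46*g^3 + 2*g^2 - 30*g - 25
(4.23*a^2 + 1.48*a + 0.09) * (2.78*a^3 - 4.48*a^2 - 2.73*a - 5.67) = 11.7594*a^5 - 14.836*a^4 - 17.9281*a^3 - 28.4277*a^2 - 8.6373*a - 0.5103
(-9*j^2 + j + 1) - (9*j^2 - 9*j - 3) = -18*j^2 + 10*j + 4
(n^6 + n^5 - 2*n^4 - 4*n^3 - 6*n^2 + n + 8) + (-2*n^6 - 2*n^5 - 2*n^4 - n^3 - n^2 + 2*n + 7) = -n^6 - n^5 - 4*n^4 - 5*n^3 - 7*n^2 + 3*n + 15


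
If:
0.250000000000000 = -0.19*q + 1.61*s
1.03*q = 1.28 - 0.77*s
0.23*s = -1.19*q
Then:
No Solution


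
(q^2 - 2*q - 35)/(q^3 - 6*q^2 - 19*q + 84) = (q + 5)/(q^2 + q - 12)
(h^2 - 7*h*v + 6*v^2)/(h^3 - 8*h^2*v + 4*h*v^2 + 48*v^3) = (-h + v)/(-h^2 + 2*h*v + 8*v^2)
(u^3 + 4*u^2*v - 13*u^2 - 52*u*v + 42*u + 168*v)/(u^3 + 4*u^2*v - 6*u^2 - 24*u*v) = (u - 7)/u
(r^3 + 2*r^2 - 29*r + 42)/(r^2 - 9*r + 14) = (r^2 + 4*r - 21)/(r - 7)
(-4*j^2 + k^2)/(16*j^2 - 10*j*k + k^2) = (-2*j - k)/(8*j - k)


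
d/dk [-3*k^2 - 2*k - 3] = -6*k - 2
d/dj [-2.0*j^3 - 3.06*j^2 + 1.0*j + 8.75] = -6.0*j^2 - 6.12*j + 1.0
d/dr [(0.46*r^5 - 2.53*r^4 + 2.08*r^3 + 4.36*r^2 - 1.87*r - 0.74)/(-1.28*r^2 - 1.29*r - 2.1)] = (-1.7664*r^6 + 4.1032*r^5 + 2.2987*r^4 + 15.8856*r^3 - 21.122*r^2 - 20.2064*r + 2.9724)/(1.6384*r^4 + 3.3024*r^3 + 7.0401*r^2 + 5.418*r + 4.41)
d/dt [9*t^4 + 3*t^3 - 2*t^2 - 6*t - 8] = 36*t^3 + 9*t^2 - 4*t - 6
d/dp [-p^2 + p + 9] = 1 - 2*p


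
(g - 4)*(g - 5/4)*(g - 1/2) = g^3 - 23*g^2/4 + 61*g/8 - 5/2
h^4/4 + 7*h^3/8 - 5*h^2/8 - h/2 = h*(h/4 + 1)*(h - 1)*(h + 1/2)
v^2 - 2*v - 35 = (v - 7)*(v + 5)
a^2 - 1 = (a - 1)*(a + 1)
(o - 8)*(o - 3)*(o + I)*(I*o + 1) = I*o^4 - 11*I*o^3 + 25*I*o^2 - 11*I*o + 24*I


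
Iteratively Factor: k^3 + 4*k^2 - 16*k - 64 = (k - 4)*(k^2 + 8*k + 16) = (k - 4)*(k + 4)*(k + 4)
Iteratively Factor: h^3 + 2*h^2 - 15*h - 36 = (h + 3)*(h^2 - h - 12) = (h + 3)^2*(h - 4)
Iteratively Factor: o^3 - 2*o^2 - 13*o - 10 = (o - 5)*(o^2 + 3*o + 2) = (o - 5)*(o + 1)*(o + 2)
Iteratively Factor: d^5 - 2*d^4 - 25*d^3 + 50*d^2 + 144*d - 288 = (d - 3)*(d^4 + d^3 - 22*d^2 - 16*d + 96) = (d - 3)*(d - 2)*(d^3 + 3*d^2 - 16*d - 48) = (d - 4)*(d - 3)*(d - 2)*(d^2 + 7*d + 12) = (d - 4)*(d - 3)*(d - 2)*(d + 4)*(d + 3)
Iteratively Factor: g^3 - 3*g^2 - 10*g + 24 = (g - 4)*(g^2 + g - 6) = (g - 4)*(g + 3)*(g - 2)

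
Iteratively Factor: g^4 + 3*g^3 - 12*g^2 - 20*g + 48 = (g - 2)*(g^3 + 5*g^2 - 2*g - 24) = (g - 2)*(g + 4)*(g^2 + g - 6) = (g - 2)^2*(g + 4)*(g + 3)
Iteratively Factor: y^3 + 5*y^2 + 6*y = (y)*(y^2 + 5*y + 6) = y*(y + 2)*(y + 3)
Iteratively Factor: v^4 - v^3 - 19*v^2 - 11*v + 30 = (v - 5)*(v^3 + 4*v^2 + v - 6) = (v - 5)*(v + 3)*(v^2 + v - 2) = (v - 5)*(v + 2)*(v + 3)*(v - 1)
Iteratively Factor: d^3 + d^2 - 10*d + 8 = (d - 1)*(d^2 + 2*d - 8) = (d - 2)*(d - 1)*(d + 4)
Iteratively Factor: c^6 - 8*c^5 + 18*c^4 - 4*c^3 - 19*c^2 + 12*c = (c + 1)*(c^5 - 9*c^4 + 27*c^3 - 31*c^2 + 12*c) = (c - 1)*(c + 1)*(c^4 - 8*c^3 + 19*c^2 - 12*c) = (c - 3)*(c - 1)*(c + 1)*(c^3 - 5*c^2 + 4*c) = (c - 4)*(c - 3)*(c - 1)*(c + 1)*(c^2 - c) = c*(c - 4)*(c - 3)*(c - 1)*(c + 1)*(c - 1)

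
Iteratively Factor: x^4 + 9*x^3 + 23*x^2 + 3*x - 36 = (x + 3)*(x^3 + 6*x^2 + 5*x - 12) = (x + 3)^2*(x^2 + 3*x - 4) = (x + 3)^2*(x + 4)*(x - 1)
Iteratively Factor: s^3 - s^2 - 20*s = (s)*(s^2 - s - 20) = s*(s + 4)*(s - 5)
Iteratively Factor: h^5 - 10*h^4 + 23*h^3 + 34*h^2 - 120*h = (h - 5)*(h^4 - 5*h^3 - 2*h^2 + 24*h) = (h - 5)*(h - 3)*(h^3 - 2*h^2 - 8*h) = (h - 5)*(h - 3)*(h + 2)*(h^2 - 4*h) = h*(h - 5)*(h - 3)*(h + 2)*(h - 4)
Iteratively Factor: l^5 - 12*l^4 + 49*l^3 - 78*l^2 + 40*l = (l - 1)*(l^4 - 11*l^3 + 38*l^2 - 40*l) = (l - 2)*(l - 1)*(l^3 - 9*l^2 + 20*l) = l*(l - 2)*(l - 1)*(l^2 - 9*l + 20) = l*(l - 5)*(l - 2)*(l - 1)*(l - 4)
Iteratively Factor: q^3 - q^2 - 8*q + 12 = (q - 2)*(q^2 + q - 6) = (q - 2)*(q + 3)*(q - 2)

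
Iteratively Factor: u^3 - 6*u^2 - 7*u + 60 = (u - 4)*(u^2 - 2*u - 15) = (u - 4)*(u + 3)*(u - 5)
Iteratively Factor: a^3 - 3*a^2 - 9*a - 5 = (a - 5)*(a^2 + 2*a + 1) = (a - 5)*(a + 1)*(a + 1)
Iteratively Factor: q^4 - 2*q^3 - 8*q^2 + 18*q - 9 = (q - 1)*(q^3 - q^2 - 9*q + 9) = (q - 1)^2*(q^2 - 9) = (q - 1)^2*(q + 3)*(q - 3)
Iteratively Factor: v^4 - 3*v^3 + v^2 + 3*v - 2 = (v - 1)*(v^3 - 2*v^2 - v + 2) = (v - 1)*(v + 1)*(v^2 - 3*v + 2) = (v - 1)^2*(v + 1)*(v - 2)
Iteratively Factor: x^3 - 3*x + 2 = (x + 2)*(x^2 - 2*x + 1) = (x - 1)*(x + 2)*(x - 1)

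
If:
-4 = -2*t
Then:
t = 2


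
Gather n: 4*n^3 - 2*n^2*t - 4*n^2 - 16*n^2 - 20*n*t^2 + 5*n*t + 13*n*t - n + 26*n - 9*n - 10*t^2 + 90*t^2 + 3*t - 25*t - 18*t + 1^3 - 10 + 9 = 4*n^3 + n^2*(-2*t - 20) + n*(-20*t^2 + 18*t + 16) + 80*t^2 - 40*t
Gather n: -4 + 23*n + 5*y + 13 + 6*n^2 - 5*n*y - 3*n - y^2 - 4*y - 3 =6*n^2 + n*(20 - 5*y) - y^2 + y + 6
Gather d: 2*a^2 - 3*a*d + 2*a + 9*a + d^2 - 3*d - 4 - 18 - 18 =2*a^2 + 11*a + d^2 + d*(-3*a - 3) - 40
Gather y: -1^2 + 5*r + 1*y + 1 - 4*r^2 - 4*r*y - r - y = -4*r^2 - 4*r*y + 4*r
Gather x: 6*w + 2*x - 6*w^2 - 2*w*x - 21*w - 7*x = -6*w^2 - 15*w + x*(-2*w - 5)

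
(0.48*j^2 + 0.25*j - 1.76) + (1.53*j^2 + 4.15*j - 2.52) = 2.01*j^2 + 4.4*j - 4.28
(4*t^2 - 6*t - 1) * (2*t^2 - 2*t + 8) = 8*t^4 - 20*t^3 + 42*t^2 - 46*t - 8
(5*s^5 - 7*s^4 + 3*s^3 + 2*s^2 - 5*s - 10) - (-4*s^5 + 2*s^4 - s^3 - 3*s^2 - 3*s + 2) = 9*s^5 - 9*s^4 + 4*s^3 + 5*s^2 - 2*s - 12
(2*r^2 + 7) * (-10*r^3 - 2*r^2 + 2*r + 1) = -20*r^5 - 4*r^4 - 66*r^3 - 12*r^2 + 14*r + 7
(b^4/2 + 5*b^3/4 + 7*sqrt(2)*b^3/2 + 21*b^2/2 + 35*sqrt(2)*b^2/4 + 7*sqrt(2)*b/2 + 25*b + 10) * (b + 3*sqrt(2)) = b^5/2 + 5*b^4/4 + 5*sqrt(2)*b^4 + 25*sqrt(2)*b^3/2 + 63*b^3/2 + 35*sqrt(2)*b^2 + 155*b^2/2 + 31*b + 75*sqrt(2)*b + 30*sqrt(2)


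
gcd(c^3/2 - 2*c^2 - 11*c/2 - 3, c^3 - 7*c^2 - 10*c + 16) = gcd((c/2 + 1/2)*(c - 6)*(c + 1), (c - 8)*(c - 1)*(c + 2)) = 1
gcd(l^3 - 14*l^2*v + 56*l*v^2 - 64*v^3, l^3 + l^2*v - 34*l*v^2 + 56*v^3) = l^2 - 6*l*v + 8*v^2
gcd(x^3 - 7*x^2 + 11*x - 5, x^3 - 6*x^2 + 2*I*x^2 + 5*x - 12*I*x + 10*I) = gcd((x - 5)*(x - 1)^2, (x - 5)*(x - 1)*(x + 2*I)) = x^2 - 6*x + 5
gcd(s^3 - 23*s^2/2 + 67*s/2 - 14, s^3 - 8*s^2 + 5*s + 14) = s - 7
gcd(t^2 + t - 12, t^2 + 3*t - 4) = t + 4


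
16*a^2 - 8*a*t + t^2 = (-4*a + t)^2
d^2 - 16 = (d - 4)*(d + 4)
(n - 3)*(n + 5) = n^2 + 2*n - 15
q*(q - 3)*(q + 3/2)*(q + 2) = q^4 + q^3/2 - 15*q^2/2 - 9*q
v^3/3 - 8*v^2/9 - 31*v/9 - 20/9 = (v/3 + 1/3)*(v - 5)*(v + 4/3)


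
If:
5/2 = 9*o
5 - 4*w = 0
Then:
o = 5/18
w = 5/4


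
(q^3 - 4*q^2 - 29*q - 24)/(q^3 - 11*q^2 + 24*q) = (q^2 + 4*q + 3)/(q*(q - 3))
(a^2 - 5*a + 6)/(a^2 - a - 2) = (a - 3)/(a + 1)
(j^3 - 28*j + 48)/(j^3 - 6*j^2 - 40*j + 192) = (j - 2)/(j - 8)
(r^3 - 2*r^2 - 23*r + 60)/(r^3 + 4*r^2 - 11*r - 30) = (r - 4)/(r + 2)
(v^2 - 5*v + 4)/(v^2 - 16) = (v - 1)/(v + 4)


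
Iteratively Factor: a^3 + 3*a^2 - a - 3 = (a + 1)*(a^2 + 2*a - 3) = (a + 1)*(a + 3)*(a - 1)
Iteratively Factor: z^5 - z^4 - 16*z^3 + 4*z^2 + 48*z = (z - 4)*(z^4 + 3*z^3 - 4*z^2 - 12*z) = (z - 4)*(z + 3)*(z^3 - 4*z) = z*(z - 4)*(z + 3)*(z^2 - 4) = z*(z - 4)*(z - 2)*(z + 3)*(z + 2)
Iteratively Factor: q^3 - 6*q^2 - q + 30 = (q + 2)*(q^2 - 8*q + 15) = (q - 3)*(q + 2)*(q - 5)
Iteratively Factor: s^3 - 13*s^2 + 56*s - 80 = (s - 4)*(s^2 - 9*s + 20) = (s - 4)^2*(s - 5)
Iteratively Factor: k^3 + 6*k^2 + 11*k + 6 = (k + 3)*(k^2 + 3*k + 2) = (k + 1)*(k + 3)*(k + 2)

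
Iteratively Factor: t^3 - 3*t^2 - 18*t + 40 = (t - 2)*(t^2 - t - 20) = (t - 5)*(t - 2)*(t + 4)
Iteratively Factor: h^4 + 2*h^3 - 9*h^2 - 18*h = (h + 2)*(h^3 - 9*h) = (h + 2)*(h + 3)*(h^2 - 3*h) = (h - 3)*(h + 2)*(h + 3)*(h)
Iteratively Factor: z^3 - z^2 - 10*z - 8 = (z - 4)*(z^2 + 3*z + 2) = (z - 4)*(z + 1)*(z + 2)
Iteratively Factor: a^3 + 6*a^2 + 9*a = (a + 3)*(a^2 + 3*a) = a*(a + 3)*(a + 3)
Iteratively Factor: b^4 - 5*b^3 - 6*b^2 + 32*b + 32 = (b + 1)*(b^3 - 6*b^2 + 32) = (b - 4)*(b + 1)*(b^2 - 2*b - 8) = (b - 4)*(b + 1)*(b + 2)*(b - 4)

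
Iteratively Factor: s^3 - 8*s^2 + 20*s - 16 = (s - 2)*(s^2 - 6*s + 8) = (s - 2)^2*(s - 4)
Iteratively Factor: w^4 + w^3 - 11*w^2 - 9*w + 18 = (w - 1)*(w^3 + 2*w^2 - 9*w - 18) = (w - 1)*(w + 2)*(w^2 - 9) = (w - 1)*(w + 2)*(w + 3)*(w - 3)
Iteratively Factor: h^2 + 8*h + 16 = (h + 4)*(h + 4)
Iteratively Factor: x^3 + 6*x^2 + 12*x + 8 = (x + 2)*(x^2 + 4*x + 4) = (x + 2)^2*(x + 2)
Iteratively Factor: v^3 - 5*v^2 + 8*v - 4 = (v - 2)*(v^2 - 3*v + 2) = (v - 2)^2*(v - 1)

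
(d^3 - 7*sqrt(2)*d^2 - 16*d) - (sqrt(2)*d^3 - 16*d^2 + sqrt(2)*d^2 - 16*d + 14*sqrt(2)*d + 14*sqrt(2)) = -sqrt(2)*d^3 + d^3 - 8*sqrt(2)*d^2 + 16*d^2 - 14*sqrt(2)*d - 14*sqrt(2)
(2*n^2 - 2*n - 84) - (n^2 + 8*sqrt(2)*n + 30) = n^2 - 8*sqrt(2)*n - 2*n - 114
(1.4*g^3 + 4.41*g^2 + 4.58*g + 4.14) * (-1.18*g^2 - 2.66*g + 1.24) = -1.652*g^5 - 8.9278*g^4 - 15.399*g^3 - 11.5996*g^2 - 5.3332*g + 5.1336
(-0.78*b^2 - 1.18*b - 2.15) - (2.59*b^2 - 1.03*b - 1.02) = -3.37*b^2 - 0.15*b - 1.13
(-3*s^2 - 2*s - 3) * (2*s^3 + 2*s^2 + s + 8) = -6*s^5 - 10*s^4 - 13*s^3 - 32*s^2 - 19*s - 24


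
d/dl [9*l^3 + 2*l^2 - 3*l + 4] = 27*l^2 + 4*l - 3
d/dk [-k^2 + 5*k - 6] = 5 - 2*k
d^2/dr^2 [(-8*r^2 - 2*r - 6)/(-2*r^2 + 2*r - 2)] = 2*(5*r^3 - 3*r^2 - 12*r + 5)/(r^6 - 3*r^5 + 6*r^4 - 7*r^3 + 6*r^2 - 3*r + 1)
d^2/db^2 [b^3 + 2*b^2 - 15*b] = 6*b + 4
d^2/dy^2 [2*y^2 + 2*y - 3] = 4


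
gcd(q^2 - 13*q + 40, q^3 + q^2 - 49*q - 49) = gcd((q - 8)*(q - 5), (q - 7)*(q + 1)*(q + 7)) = 1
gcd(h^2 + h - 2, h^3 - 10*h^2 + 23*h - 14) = h - 1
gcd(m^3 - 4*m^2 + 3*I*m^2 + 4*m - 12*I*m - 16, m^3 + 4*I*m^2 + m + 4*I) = m^2 + 3*I*m + 4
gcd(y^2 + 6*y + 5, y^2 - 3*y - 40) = y + 5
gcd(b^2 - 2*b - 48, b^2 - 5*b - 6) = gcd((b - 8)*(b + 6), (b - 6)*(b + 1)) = 1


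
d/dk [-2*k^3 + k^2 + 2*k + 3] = -6*k^2 + 2*k + 2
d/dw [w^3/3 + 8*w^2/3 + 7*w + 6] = w^2 + 16*w/3 + 7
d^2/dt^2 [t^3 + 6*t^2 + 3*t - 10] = 6*t + 12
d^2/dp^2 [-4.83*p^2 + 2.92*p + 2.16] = -9.66000000000000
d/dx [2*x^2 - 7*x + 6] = 4*x - 7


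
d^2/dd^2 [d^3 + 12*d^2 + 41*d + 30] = 6*d + 24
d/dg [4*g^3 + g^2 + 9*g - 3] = 12*g^2 + 2*g + 9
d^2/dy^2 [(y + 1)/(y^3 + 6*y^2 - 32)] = 6*(y^3 + 12*y + 4)/(y^7 + 10*y^6 + 12*y^5 - 136*y^4 - 256*y^3 + 768*y^2 + 1024*y - 2048)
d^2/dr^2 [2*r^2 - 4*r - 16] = 4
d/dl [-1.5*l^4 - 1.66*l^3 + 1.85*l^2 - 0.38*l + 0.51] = -6.0*l^3 - 4.98*l^2 + 3.7*l - 0.38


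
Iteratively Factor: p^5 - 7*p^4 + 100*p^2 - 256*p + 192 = (p - 2)*(p^4 - 5*p^3 - 10*p^2 + 80*p - 96) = (p - 3)*(p - 2)*(p^3 - 2*p^2 - 16*p + 32) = (p - 3)*(p - 2)*(p + 4)*(p^2 - 6*p + 8) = (p - 3)*(p - 2)^2*(p + 4)*(p - 4)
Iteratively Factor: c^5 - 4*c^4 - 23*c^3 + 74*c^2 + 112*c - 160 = (c + 4)*(c^4 - 8*c^3 + 9*c^2 + 38*c - 40) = (c - 4)*(c + 4)*(c^3 - 4*c^2 - 7*c + 10) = (c - 5)*(c - 4)*(c + 4)*(c^2 + c - 2) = (c - 5)*(c - 4)*(c + 2)*(c + 4)*(c - 1)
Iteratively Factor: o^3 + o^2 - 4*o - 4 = (o + 1)*(o^2 - 4) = (o + 1)*(o + 2)*(o - 2)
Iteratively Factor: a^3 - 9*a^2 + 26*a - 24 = (a - 3)*(a^2 - 6*a + 8) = (a - 4)*(a - 3)*(a - 2)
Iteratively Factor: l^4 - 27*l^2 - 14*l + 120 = (l + 4)*(l^3 - 4*l^2 - 11*l + 30) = (l + 3)*(l + 4)*(l^2 - 7*l + 10) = (l - 2)*(l + 3)*(l + 4)*(l - 5)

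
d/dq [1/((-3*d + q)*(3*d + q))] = -2*q/(81*d^4 - 18*d^2*q^2 + q^4)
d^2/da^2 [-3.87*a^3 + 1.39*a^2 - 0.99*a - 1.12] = 2.78 - 23.22*a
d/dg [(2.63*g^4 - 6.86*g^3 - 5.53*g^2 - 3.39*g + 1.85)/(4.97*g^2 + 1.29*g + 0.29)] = (26.1422*g^5 - 23.9161*g^4 - 14.648*g^3 + 3.74639999999999*g^2 - 21.5964*g - 3.3696)/(24.7009*g^4 + 12.8226*g^3 + 4.5467*g^2 + 0.7482*g + 0.0841)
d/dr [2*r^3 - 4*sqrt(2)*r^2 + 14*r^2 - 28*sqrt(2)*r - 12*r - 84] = 6*r^2 - 8*sqrt(2)*r + 28*r - 28*sqrt(2) - 12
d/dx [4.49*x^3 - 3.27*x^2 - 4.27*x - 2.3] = 13.47*x^2 - 6.54*x - 4.27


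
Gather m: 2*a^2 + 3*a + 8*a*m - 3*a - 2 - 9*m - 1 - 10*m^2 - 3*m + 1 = 2*a^2 - 10*m^2 + m*(8*a - 12) - 2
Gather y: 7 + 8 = 15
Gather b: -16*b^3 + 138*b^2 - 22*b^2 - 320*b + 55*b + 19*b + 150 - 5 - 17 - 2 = -16*b^3 + 116*b^2 - 246*b + 126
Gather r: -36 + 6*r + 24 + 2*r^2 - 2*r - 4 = 2*r^2 + 4*r - 16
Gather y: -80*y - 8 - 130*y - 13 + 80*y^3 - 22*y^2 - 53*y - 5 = 80*y^3 - 22*y^2 - 263*y - 26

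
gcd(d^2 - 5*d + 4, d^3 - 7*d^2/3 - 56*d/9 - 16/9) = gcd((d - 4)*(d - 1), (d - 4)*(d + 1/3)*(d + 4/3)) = d - 4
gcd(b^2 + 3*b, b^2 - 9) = b + 3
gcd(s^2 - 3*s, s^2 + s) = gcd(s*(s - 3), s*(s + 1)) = s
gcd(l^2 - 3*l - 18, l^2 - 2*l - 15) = l + 3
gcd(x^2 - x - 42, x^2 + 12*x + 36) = x + 6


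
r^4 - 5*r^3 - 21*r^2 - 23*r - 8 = (r - 8)*(r + 1)^3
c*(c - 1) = c^2 - c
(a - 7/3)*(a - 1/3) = a^2 - 8*a/3 + 7/9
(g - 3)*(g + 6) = g^2 + 3*g - 18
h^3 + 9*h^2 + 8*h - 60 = (h - 2)*(h + 5)*(h + 6)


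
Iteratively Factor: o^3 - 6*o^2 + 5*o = (o)*(o^2 - 6*o + 5) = o*(o - 1)*(o - 5)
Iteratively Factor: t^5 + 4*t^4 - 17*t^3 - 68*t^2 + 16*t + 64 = (t - 1)*(t^4 + 5*t^3 - 12*t^2 - 80*t - 64) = (t - 1)*(t + 4)*(t^3 + t^2 - 16*t - 16) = (t - 1)*(t + 1)*(t + 4)*(t^2 - 16) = (t - 4)*(t - 1)*(t + 1)*(t + 4)*(t + 4)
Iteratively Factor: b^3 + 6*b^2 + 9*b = (b)*(b^2 + 6*b + 9) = b*(b + 3)*(b + 3)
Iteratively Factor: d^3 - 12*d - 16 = (d - 4)*(d^2 + 4*d + 4) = (d - 4)*(d + 2)*(d + 2)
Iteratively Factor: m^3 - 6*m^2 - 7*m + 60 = (m + 3)*(m^2 - 9*m + 20) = (m - 5)*(m + 3)*(m - 4)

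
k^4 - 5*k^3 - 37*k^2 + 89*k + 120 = (k - 8)*(k - 3)*(k + 1)*(k + 5)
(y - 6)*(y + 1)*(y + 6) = y^3 + y^2 - 36*y - 36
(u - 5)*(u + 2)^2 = u^3 - u^2 - 16*u - 20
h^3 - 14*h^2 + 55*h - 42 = (h - 7)*(h - 6)*(h - 1)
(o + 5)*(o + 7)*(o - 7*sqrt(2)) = o^3 - 7*sqrt(2)*o^2 + 12*o^2 - 84*sqrt(2)*o + 35*o - 245*sqrt(2)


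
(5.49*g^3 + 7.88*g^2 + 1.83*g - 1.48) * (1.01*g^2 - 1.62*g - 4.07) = 5.5449*g^5 - 0.935*g^4 - 33.2616*g^3 - 36.531*g^2 - 5.0505*g + 6.0236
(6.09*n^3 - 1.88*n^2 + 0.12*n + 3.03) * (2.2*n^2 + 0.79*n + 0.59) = 13.398*n^5 + 0.6751*n^4 + 2.3719*n^3 + 5.6516*n^2 + 2.4645*n + 1.7877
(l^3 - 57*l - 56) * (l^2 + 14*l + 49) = l^5 + 14*l^4 - 8*l^3 - 854*l^2 - 3577*l - 2744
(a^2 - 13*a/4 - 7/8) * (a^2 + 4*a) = a^4 + 3*a^3/4 - 111*a^2/8 - 7*a/2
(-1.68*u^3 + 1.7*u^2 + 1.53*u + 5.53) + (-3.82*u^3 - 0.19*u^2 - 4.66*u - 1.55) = -5.5*u^3 + 1.51*u^2 - 3.13*u + 3.98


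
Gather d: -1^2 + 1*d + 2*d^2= 2*d^2 + d - 1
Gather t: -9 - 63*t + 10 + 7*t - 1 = -56*t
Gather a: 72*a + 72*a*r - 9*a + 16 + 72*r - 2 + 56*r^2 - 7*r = a*(72*r + 63) + 56*r^2 + 65*r + 14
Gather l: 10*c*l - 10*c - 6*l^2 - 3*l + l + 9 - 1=-10*c - 6*l^2 + l*(10*c - 2) + 8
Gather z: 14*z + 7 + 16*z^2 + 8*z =16*z^2 + 22*z + 7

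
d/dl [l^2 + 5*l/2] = 2*l + 5/2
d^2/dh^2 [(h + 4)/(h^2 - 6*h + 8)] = 2*((2 - 3*h)*(h^2 - 6*h + 8) + 4*(h - 3)^2*(h + 4))/(h^2 - 6*h + 8)^3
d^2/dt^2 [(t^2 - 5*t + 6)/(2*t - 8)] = 2/(t^3 - 12*t^2 + 48*t - 64)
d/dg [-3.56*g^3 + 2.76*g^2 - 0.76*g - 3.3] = -10.68*g^2 + 5.52*g - 0.76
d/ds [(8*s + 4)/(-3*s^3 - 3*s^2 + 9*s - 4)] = 4*(12*s^3 + 15*s^2 + 6*s - 17)/(9*s^6 + 18*s^5 - 45*s^4 - 30*s^3 + 105*s^2 - 72*s + 16)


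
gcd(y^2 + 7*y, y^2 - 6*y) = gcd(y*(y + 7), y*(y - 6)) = y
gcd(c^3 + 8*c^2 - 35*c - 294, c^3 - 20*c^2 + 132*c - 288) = c - 6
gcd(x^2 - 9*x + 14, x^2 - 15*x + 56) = x - 7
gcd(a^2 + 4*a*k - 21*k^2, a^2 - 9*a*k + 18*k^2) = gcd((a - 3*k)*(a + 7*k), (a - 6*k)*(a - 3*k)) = a - 3*k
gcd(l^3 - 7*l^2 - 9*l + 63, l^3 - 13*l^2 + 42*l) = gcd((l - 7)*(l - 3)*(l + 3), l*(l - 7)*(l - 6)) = l - 7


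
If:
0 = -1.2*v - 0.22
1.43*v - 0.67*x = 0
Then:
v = -0.18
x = -0.39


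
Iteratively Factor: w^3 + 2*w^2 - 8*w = (w)*(w^2 + 2*w - 8) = w*(w + 4)*(w - 2)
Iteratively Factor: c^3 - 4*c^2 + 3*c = (c - 1)*(c^2 - 3*c) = c*(c - 1)*(c - 3)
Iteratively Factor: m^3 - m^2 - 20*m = (m + 4)*(m^2 - 5*m) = m*(m + 4)*(m - 5)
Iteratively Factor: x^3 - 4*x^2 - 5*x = (x)*(x^2 - 4*x - 5) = x*(x - 5)*(x + 1)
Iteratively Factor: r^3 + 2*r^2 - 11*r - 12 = (r + 1)*(r^2 + r - 12) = (r + 1)*(r + 4)*(r - 3)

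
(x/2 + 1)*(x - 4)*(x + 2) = x^3/2 - 6*x - 8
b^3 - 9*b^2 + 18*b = b*(b - 6)*(b - 3)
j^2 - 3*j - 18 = (j - 6)*(j + 3)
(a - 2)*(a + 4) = a^2 + 2*a - 8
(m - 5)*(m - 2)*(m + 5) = m^3 - 2*m^2 - 25*m + 50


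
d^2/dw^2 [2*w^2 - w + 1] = 4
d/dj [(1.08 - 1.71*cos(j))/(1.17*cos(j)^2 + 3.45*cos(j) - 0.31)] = (-2.0007*cos(j)^2 + 2.5272*cos(j) + 3.1959)*sin(j)/(1.3689*cos(j)^4 + 8.073*cos(j)^3 + 11.1771*cos(j)^2 - 2.139*cos(j) + 0.0961)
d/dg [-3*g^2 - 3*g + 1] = -6*g - 3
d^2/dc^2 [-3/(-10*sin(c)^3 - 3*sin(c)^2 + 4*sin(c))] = 6*(-450*sin(c)^3 - 165*sin(c)^2 + 622*sin(c) + 258 - 101/sin(c) - 36/sin(c)^2 + 16/sin(c)^3)/((2*sin(c) - 1)^3*(5*sin(c) + 4)^3)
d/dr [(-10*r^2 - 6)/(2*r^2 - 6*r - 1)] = 4*(15*r^2 + 11*r - 9)/(4*r^4 - 24*r^3 + 32*r^2 + 12*r + 1)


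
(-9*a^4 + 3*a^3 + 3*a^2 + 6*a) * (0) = 0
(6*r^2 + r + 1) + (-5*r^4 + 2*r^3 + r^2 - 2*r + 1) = -5*r^4 + 2*r^3 + 7*r^2 - r + 2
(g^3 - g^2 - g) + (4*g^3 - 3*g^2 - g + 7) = 5*g^3 - 4*g^2 - 2*g + 7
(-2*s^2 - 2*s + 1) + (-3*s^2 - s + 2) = -5*s^2 - 3*s + 3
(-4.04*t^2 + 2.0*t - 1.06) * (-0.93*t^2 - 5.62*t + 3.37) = 3.7572*t^4 + 20.8448*t^3 - 23.869*t^2 + 12.6972*t - 3.5722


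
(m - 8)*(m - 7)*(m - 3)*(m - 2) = m^4 - 20*m^3 + 137*m^2 - 370*m + 336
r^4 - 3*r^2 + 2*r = r*(r - 1)^2*(r + 2)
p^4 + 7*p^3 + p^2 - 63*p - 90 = (p - 3)*(p + 2)*(p + 3)*(p + 5)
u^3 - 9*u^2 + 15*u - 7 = (u - 7)*(u - 1)^2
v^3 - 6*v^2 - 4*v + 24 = (v - 6)*(v - 2)*(v + 2)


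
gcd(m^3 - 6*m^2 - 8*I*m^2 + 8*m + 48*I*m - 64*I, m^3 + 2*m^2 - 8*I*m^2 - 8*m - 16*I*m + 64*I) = m^2 + m*(-2 - 8*I) + 16*I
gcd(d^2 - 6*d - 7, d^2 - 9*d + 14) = d - 7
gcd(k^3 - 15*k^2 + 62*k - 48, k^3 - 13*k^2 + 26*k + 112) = k - 8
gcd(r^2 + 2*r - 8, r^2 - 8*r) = 1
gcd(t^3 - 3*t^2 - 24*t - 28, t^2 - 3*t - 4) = 1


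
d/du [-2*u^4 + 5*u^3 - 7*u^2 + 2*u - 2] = -8*u^3 + 15*u^2 - 14*u + 2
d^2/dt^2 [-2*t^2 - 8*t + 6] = -4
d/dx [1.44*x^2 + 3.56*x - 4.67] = 2.88*x + 3.56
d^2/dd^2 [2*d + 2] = 0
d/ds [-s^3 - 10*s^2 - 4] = s*(-3*s - 20)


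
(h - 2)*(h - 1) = h^2 - 3*h + 2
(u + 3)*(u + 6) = u^2 + 9*u + 18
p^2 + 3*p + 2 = (p + 1)*(p + 2)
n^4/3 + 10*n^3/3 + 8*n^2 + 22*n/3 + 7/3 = (n/3 + 1/3)*(n + 1)^2*(n + 7)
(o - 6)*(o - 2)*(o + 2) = o^3 - 6*o^2 - 4*o + 24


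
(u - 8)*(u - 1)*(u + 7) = u^3 - 2*u^2 - 55*u + 56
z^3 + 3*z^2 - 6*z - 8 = (z - 2)*(z + 1)*(z + 4)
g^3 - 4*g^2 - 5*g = g*(g - 5)*(g + 1)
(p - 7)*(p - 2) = p^2 - 9*p + 14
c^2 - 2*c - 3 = (c - 3)*(c + 1)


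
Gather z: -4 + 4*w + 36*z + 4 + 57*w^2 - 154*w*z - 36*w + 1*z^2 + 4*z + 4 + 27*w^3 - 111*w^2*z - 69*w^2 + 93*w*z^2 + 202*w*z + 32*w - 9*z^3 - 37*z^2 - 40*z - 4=27*w^3 - 12*w^2 - 9*z^3 + z^2*(93*w - 36) + z*(-111*w^2 + 48*w)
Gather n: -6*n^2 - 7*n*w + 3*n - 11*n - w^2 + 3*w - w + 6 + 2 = -6*n^2 + n*(-7*w - 8) - w^2 + 2*w + 8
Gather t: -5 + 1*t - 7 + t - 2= 2*t - 14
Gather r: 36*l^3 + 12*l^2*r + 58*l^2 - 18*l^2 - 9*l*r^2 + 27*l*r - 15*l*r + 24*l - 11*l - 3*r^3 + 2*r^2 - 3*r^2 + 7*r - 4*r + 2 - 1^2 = 36*l^3 + 40*l^2 + 13*l - 3*r^3 + r^2*(-9*l - 1) + r*(12*l^2 + 12*l + 3) + 1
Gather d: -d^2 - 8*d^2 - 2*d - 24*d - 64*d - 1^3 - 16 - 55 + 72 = -9*d^2 - 90*d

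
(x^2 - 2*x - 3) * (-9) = -9*x^2 + 18*x + 27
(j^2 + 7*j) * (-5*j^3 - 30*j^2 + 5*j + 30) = -5*j^5 - 65*j^4 - 205*j^3 + 65*j^2 + 210*j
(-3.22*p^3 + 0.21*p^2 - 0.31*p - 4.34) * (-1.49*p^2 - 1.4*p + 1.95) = 4.7978*p^5 + 4.1951*p^4 - 6.1111*p^3 + 7.3101*p^2 + 5.4715*p - 8.463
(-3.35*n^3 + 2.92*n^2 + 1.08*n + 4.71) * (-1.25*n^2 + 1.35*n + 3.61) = 4.1875*n^5 - 8.1725*n^4 - 9.5015*n^3 + 6.1117*n^2 + 10.2573*n + 17.0031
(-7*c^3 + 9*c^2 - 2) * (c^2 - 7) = -7*c^5 + 9*c^4 + 49*c^3 - 65*c^2 + 14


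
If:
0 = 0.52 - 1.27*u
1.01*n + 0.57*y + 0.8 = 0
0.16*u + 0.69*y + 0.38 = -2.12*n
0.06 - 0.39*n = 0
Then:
No Solution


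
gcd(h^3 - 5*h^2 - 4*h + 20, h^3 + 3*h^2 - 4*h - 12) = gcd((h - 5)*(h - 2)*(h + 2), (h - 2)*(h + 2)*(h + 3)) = h^2 - 4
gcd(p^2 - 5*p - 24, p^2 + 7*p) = 1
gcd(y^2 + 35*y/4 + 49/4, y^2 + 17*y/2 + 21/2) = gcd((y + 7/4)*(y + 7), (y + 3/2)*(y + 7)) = y + 7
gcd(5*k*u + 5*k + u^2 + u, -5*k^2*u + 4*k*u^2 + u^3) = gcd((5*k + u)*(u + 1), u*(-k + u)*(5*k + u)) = 5*k + u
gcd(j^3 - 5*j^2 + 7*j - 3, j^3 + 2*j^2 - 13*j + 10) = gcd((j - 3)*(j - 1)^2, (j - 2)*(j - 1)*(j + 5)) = j - 1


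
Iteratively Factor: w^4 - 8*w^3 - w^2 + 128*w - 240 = (w - 3)*(w^3 - 5*w^2 - 16*w + 80) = (w - 3)*(w + 4)*(w^2 - 9*w + 20) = (w - 5)*(w - 3)*(w + 4)*(w - 4)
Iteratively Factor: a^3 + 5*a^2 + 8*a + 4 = (a + 1)*(a^2 + 4*a + 4) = (a + 1)*(a + 2)*(a + 2)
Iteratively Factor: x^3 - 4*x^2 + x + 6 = (x + 1)*(x^2 - 5*x + 6) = (x - 2)*(x + 1)*(x - 3)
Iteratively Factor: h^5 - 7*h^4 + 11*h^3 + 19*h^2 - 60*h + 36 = (h - 3)*(h^4 - 4*h^3 - h^2 + 16*h - 12) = (h - 3)*(h - 1)*(h^3 - 3*h^2 - 4*h + 12) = (h - 3)*(h - 2)*(h - 1)*(h^2 - h - 6) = (h - 3)^2*(h - 2)*(h - 1)*(h + 2)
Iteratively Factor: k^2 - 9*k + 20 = (k - 4)*(k - 5)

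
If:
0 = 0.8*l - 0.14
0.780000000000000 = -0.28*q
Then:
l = 0.18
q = -2.79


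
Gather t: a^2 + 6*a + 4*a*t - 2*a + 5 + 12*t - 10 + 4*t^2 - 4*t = a^2 + 4*a + 4*t^2 + t*(4*a + 8) - 5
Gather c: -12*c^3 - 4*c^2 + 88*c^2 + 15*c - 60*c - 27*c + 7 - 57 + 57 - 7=-12*c^3 + 84*c^2 - 72*c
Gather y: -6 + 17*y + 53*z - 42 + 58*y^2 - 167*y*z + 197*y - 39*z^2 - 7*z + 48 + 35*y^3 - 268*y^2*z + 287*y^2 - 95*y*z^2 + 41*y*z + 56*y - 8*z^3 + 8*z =35*y^3 + y^2*(345 - 268*z) + y*(-95*z^2 - 126*z + 270) - 8*z^3 - 39*z^2 + 54*z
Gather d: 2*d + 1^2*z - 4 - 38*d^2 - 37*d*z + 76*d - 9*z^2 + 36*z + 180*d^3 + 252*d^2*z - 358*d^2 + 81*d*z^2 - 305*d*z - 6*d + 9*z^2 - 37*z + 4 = 180*d^3 + d^2*(252*z - 396) + d*(81*z^2 - 342*z + 72)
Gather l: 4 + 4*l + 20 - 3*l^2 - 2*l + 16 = -3*l^2 + 2*l + 40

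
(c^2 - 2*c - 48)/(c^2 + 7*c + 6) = (c - 8)/(c + 1)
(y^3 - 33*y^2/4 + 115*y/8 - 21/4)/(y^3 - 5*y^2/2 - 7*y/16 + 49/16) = 2*(2*y^2 - 13*y + 6)/(4*y^2 - 3*y - 7)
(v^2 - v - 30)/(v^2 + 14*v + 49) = (v^2 - v - 30)/(v^2 + 14*v + 49)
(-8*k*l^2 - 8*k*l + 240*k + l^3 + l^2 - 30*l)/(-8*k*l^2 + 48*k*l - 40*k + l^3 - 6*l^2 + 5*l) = (l + 6)/(l - 1)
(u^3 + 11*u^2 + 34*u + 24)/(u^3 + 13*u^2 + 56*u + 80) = (u^2 + 7*u + 6)/(u^2 + 9*u + 20)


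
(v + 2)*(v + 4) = v^2 + 6*v + 8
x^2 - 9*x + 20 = (x - 5)*(x - 4)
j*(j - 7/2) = j^2 - 7*j/2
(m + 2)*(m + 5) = m^2 + 7*m + 10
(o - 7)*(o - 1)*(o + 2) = o^3 - 6*o^2 - 9*o + 14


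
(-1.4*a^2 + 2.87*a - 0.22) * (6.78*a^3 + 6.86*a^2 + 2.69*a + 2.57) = -9.492*a^5 + 9.8546*a^4 + 14.4306*a^3 + 2.6131*a^2 + 6.7841*a - 0.5654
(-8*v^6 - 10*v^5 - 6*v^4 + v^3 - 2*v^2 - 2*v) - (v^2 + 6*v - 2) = -8*v^6 - 10*v^5 - 6*v^4 + v^3 - 3*v^2 - 8*v + 2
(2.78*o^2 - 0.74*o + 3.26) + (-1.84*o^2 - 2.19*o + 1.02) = 0.94*o^2 - 2.93*o + 4.28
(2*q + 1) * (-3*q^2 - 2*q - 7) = -6*q^3 - 7*q^2 - 16*q - 7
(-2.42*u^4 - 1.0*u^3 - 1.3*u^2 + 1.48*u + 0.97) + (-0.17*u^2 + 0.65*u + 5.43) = -2.42*u^4 - 1.0*u^3 - 1.47*u^2 + 2.13*u + 6.4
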